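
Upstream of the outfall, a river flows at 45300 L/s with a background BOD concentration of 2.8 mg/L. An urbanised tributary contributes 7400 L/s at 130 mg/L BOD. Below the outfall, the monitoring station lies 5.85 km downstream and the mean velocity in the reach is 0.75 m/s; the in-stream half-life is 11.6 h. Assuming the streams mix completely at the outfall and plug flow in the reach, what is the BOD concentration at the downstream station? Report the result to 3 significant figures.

Mass balance: C = (45300·2.800 + 7400·130.0) / 52700 = 1089000/52700 = 20.66 mg/L.
Travel time t = 5.85·1000 / 0.75 = 7800 s = 2.167 h.
Half-life 11.6 h → k = ln 2 / 11.6 = 0.05975 h⁻¹ = 1.434 d⁻¹.
First-order decay: C = 20.66·exp(−k·t) = 20.66·0.8786 = 18.15 mg/L.

18.2 mg/L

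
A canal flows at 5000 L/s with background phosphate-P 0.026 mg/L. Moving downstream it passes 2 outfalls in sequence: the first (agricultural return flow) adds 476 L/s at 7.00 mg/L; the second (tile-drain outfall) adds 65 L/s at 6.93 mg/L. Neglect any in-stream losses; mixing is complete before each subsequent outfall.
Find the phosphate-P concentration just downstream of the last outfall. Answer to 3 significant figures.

0.706 mg/L

After outfall 1: Q = 5000 + 476.0 = 5476 L/s; C = (5000·0.02600 + 476.0·7.000)/5476 = 0.6322 mg/L.
After outfall 2: Q = 5476 + 65.00 = 5541 L/s; C = (5476·0.6322 + 65.00·6.930)/5541 = 0.7061 mg/L.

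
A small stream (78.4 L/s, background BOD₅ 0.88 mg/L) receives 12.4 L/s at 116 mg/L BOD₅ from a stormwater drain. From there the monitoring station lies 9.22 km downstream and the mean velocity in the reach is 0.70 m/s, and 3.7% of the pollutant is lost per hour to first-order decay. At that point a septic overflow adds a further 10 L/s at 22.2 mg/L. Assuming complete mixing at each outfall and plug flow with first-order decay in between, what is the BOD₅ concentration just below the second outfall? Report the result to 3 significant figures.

15.2 mg/L

After mixing, C = (78.40·0.8800 + 12.40·116.0) / 90.80 = 1507/90.80 = 16.60 mg/L; combined flow 90.80 L/s.
Travel time t = 9.22·1000 / 0.70 = 13170 s = 3.659 h.
3.7%/h lost → k = −ln(1 − 0.037) = 0.03770 h⁻¹.
First-order decay: C = 16.60·exp(−k·t) = 16.60·0.8712 = 14.46 mg/L.
At the second outfall, C = (90.80·14.46 + 10.00·22.20) / (90.80 + 10.00) = 15.23 mg/L.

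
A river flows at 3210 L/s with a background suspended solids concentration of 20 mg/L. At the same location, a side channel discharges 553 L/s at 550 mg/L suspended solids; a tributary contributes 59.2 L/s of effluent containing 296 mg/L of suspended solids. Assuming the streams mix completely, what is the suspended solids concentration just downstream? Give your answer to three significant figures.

101 mg/L

After mixing, C = (3210·20.00 + 553.0·550.0 + 59.20·296.0) / 3822 = 385900/3822 = 101.0 mg/L.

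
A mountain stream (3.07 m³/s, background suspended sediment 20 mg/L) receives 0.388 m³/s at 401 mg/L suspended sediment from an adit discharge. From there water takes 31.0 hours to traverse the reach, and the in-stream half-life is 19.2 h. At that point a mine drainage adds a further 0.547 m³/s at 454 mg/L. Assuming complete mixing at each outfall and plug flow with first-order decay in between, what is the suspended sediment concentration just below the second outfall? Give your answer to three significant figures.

Conservation of mass: C = (3.070·20.00 + 0.3880·401.0) / 3.458 = 217.0/3.458 = 62.75 mg/L; combined flow 3.458 m³/s.
Half-life 19.2 h → k = ln 2 / 19.2 = 0.03610 h⁻¹ = 0.8664 d⁻¹.
After decay, C = 62.75 × e^(−kt) = 62.75 × 0.3266 = 20.49 mg/L.
Second outfall: C = (3.458·20.49 + 0.5470·454.0)/4.005 = 79.70 mg/L.

79.7 mg/L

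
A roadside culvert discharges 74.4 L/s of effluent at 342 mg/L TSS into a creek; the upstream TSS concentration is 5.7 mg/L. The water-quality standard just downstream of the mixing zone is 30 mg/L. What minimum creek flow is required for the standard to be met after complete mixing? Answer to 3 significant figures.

955 L/s

Set C_mix = 30: (Q·5.700 + 74.40·342.0) / (Q + 74.40) = 30
→ Q = 74.40·(342.0 − 30)/(30 − 5.700) = 955.3 L/s.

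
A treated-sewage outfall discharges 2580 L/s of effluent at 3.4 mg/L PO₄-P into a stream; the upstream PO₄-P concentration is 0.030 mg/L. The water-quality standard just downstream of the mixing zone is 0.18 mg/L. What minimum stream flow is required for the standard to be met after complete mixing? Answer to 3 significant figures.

55400 L/s

Set C_mix = 0.18: (Q·0.03000 + 2580·3.400) / (Q + 2580) = 0.18
→ Q = 2580·(3.400 − 0.18)/(0.18 − 0.03000) = 55380 L/s.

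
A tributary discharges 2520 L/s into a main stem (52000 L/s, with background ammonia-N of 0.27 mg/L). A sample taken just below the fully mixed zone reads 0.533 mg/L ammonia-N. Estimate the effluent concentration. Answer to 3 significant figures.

Mass balance: 52000·0.2700 + 2520·Cₑ = 54520·0.5330
→ Cₑ = (54520·0.5330 − 52000·0.2700) / 2520 = 5.960 mg/L.

5.96 mg/L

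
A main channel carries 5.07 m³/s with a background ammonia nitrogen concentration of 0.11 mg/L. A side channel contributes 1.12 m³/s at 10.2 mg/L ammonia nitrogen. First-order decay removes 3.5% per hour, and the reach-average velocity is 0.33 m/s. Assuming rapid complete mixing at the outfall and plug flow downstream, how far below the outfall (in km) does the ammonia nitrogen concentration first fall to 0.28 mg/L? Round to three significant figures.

64.5 km

Flow-weighted average: C = (5.070·0.1100 + 1.120·10.20) / 6.190 = 11.98/6.190 = 1.936 mg/L.
3.5%/h lost → k = −ln(1 − 0.035) = 0.03563 h⁻¹.
Set 1.936·exp(−k·t) = 0.28 → t = ln(1.936/0.28)/k = 195400 s = 54.27 h.
Distance = v·t = 0.33·195400 = 64470 m = 64.47 km.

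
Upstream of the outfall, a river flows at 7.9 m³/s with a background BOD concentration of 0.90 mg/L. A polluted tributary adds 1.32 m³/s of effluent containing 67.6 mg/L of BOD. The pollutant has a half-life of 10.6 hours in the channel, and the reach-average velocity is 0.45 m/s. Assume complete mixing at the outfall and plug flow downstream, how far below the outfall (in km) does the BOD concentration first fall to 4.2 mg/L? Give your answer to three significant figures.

22.6 km

Mass balance: C = (7.900·0.9000 + 1.320·67.60) / 9.220 = 96.34/9.220 = 10.45 mg/L.
Half-life 10.6 h → k = ln 2 / 10.6 = 0.06539 h⁻¹ = 1.569 d⁻¹.
Set 10.45·exp(−k·t) = 4.2 → t = ln(10.45/4.2)/k = 50180 s = 13.94 h.
Distance = v·t = 0.45·50180 = 22580 m = 22.58 km.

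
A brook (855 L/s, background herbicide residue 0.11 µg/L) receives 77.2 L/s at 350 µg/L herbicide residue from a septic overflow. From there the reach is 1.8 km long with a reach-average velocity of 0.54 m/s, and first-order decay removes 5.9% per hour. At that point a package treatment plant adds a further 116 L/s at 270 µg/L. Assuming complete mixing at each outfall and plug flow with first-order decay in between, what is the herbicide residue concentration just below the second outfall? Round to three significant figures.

54.3 µg/L

Mixed concentration C = ΣQC/ΣQ = (855.0·0.1100 + 77.20·350.0) / 932.2 = 27110/932.2 = 29.09 µg/L; combined flow 932.2 L/s.
Travel time t = 1.8·1000 / 0.54 = 3333 s = 0.9259 h.
5.9%/h lost → k = −ln(1 − 0.059) = 0.06081 h⁻¹.
Decay over the reach: 29.09·exp(−kt) = 29.09·0.9452 = 27.49 µg/L.
At the second outfall, C = (932.2·27.49 + 116.0·270.0) / (932.2 + 116.0) = 54.33 µg/L.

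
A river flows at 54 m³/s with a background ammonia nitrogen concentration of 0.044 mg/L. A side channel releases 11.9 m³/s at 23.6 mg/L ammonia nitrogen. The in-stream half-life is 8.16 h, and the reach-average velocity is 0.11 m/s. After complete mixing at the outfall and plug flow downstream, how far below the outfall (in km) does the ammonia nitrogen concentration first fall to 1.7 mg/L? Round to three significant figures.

After mixing, C = (54.00·0.04400 + 11.90·23.60) / 65.90 = 283.2/65.90 = 4.298 mg/L.
Half-life 8.16 h → k = ln 2 / 8.16 = 0.08494 h⁻¹ = 2.039 d⁻¹.
Set 4.298·exp(−k·t) = 1.7 → t = ln(4.298/1.7)/k = 39310 s = 10.92 h.
Distance = v·t = 0.11·39310 = 4324 m = 4.324 km.

4.32 km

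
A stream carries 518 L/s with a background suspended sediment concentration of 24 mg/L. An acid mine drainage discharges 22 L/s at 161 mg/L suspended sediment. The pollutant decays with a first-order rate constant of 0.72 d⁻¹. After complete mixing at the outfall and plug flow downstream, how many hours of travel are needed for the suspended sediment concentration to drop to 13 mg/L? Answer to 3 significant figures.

Conservation of mass: C = (518.0·24.00 + 22.00·161.0) / 540.0 = 15970/540.0 = 29.58 mg/L.
29.58·exp(−k·t) = 13 → t = ln(29.58/13)/k = 98660 s = 27.41 h.

27.4 h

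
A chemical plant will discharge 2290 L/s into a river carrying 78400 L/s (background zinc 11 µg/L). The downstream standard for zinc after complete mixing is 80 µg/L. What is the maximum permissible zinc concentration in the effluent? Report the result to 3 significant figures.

2440 µg/L

At the limit, (Qr·Cr + Qe·Cₑ)/(Qr + Qe) = 80:
Cₑ = (80690·80 − 78400·11.00) / 2290 = 2442 µg/L.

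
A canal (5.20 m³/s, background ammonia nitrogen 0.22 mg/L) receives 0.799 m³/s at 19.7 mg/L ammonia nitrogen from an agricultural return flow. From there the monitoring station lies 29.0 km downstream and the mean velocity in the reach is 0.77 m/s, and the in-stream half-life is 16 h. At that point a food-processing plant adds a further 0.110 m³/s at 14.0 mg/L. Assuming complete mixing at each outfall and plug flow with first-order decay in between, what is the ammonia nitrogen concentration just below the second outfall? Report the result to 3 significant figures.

2.01 mg/L

After mixing, C = (5.200·0.2200 + 0.7990·19.70) / 5.999 = 16.88/5.999 = 2.815 mg/L; combined flow 5.999 m³/s.
Travel time t = 29.0·1000 / 0.77 = 37660 s = 10.46 h.
Half-life 16 h → k = ln 2 / 16 = 0.04332 h⁻¹ = 1.040 d⁻¹.
First-order decay: C = 2.815·exp(−k·t) = 2.815·0.6356 = 1.789 mg/L.
At the second outfall, C = (5.999·1.789 + 0.1100·14.00) / (5.999 + 0.1100) = 2.009 mg/L.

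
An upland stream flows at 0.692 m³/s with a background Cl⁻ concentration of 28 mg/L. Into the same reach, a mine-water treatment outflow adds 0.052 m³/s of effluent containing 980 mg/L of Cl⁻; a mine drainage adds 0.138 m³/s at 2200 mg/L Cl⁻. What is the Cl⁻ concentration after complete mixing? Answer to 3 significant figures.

424 mg/L

Flow-weighted average: C = (0.6920·28.00 + 0.05200·980.0 + 0.1380·2200) / 0.8820 = 373.9/0.8820 = 424.0 mg/L.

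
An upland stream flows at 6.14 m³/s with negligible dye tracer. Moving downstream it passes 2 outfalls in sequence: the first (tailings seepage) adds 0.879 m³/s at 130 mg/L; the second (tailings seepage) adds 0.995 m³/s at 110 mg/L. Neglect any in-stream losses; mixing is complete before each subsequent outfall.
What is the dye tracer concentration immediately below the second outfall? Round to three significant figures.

27.9 mg/L

Below outfall 1: Q → 7.019 m³/s, C = (6.140·0 + 0.8790·130.0)/7.019 = 16.28 mg/L.
Below outfall 2: Q → 8.014 m³/s, C = (7.019·16.28 + 0.9950·110.0)/8.014 = 27.92 mg/L.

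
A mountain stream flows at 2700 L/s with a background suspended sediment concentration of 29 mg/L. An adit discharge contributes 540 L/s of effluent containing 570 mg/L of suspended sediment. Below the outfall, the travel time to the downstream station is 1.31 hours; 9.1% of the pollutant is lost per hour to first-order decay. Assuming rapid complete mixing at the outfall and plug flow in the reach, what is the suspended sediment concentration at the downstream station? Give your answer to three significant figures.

After mixing, C = (2700·29.00 + 540.0·570.0) / 3240 = 386100/3240 = 119.2 mg/L.
9.1%/h lost → k = −ln(1 − 0.091) = 0.09541 h⁻¹.
Decay over the reach: 119.2·exp(−kt) = 119.2·0.8825 = 105.2 mg/L.

105 mg/L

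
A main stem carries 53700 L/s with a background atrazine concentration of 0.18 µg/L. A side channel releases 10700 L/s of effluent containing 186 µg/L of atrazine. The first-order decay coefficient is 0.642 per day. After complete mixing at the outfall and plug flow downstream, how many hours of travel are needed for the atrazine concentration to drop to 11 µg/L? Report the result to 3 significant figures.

Mixed concentration C = ΣQC/ΣQ = (53700·0.1800 + 10700·186.0) / 64400 = 2000000/64400 = 31.05 µg/L.
31.05·exp(−k·t) = 11 → t = ln(31.05/11)/k = 139700 s = 38.80 h.

38.8 h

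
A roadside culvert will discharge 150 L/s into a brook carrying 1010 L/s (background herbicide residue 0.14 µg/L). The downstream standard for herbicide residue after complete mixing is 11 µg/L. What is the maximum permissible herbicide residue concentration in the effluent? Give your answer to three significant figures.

84.1 µg/L

At the limit, (Qr·Cr + Qe·Cₑ)/(Qr + Qe) = 11:
Cₑ = (1160·11 − 1010·0.1400) / 150.0 = 84.12 µg/L.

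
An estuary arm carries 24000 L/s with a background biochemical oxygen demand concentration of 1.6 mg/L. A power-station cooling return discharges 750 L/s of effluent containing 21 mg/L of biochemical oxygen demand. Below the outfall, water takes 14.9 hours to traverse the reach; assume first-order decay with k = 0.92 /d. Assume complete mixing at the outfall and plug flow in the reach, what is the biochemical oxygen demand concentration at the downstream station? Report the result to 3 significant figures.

Conservation of mass: C = (24000·1.600 + 750.0·21.00) / 24750 = 54150/24750 = 2.188 mg/L.
Decay over the reach: 2.188·exp(−kt) = 2.188·0.5649 = 1.236 mg/L.

1.24 mg/L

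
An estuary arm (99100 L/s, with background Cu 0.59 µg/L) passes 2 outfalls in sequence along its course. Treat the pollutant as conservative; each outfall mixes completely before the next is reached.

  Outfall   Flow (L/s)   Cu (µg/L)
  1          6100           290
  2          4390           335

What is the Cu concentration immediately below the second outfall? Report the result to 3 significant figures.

30.1 µg/L

After outfall 1: Q = 99100 + 6100 = 105200 L/s; C = (99100·0.5900 + 6100·290.0)/105200 = 17.37 µg/L.
After outfall 2: Q = 105200 + 4390 = 109600 L/s; C = (105200·17.37 + 4390·335.0)/109600 = 30.10 µg/L.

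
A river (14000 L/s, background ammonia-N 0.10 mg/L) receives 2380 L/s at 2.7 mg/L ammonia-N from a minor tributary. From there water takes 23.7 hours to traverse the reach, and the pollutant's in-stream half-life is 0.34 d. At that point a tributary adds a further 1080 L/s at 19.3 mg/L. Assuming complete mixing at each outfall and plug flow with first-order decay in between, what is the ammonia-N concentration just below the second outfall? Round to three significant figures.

1.25 mg/L

Mass balance: C = (14000·0.1000 + 2380·2.700) / 16380 = 7826/16380 = 0.4778 mg/L; combined flow 16380 L/s.
Half-life 0.34 d → k = ln 2 / 0.34 = 2.039 d⁻¹.
Decay over the reach: 0.4778·exp(−kt) = 0.4778·0.1336 = 0.06381 mg/L.
At the second outfall, C = (16380·0.06381 + 1080·19.30) / (16380 + 1080) = 1.254 mg/L.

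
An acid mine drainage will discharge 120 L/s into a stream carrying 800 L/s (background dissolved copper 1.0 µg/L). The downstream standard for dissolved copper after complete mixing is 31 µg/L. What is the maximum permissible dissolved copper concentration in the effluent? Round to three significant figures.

At the limit, (Qr·Cr + Qe·Cₑ)/(Qr + Qe) = 31:
Cₑ = (920.0·31 − 800.0·1.000) / 120.0 = 231.0 µg/L.

231 µg/L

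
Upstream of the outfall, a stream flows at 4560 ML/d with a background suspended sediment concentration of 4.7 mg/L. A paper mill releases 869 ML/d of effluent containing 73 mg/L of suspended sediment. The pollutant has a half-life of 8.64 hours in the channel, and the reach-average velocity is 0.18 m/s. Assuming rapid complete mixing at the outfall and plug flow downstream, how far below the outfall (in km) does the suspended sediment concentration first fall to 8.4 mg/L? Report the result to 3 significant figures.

5.02 km

Mass balance: C = (4560·4.700 + 869.0·73.00) / 5429 = 84870/5429 = 15.63 mg/L.
Half-life 8.64 h → k = ln 2 / 8.64 = 0.08023 h⁻¹ = 1.925 d⁻¹.
Set 15.63·exp(−k·t) = 8.4 → t = ln(15.63/8.4)/k = 27870 s = 7.742 h.
Distance = v·t = 0.18·27870 = 5017 m = 5.017 km.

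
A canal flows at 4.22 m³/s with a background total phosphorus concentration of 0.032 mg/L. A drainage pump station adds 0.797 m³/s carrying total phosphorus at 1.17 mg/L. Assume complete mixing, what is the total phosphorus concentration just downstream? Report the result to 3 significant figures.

Mass balance: C = (4.220·0.03200 + 0.7970·1.170) / 5.017 = 1.068/5.017 = 0.2128 mg/L.

0.213 mg/L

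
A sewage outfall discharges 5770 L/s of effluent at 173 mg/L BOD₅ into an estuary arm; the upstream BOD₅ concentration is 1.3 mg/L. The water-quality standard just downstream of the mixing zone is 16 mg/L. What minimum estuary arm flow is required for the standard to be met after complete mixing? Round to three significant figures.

Set C_mix = 16: (Q·1.300 + 5770·173.0) / (Q + 5770) = 16
→ Q = 5770·(173.0 − 16)/(16 − 1.300) = 61630 L/s.

61600 L/s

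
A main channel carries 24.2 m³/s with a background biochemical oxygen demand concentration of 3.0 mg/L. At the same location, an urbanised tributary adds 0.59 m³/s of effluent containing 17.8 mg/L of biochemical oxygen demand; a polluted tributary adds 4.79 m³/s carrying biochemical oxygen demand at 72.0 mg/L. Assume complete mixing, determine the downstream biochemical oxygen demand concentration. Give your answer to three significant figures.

14.5 mg/L

Flow-weighted average: C = (24.20·3.000 + 0.5900·17.80 + 4.790·72.00) / 29.58 = 428.0/29.58 = 14.47 mg/L.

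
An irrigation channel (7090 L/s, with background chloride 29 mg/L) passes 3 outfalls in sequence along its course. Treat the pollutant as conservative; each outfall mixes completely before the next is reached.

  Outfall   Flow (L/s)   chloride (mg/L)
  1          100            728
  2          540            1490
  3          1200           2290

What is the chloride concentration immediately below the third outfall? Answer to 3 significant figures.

429 mg/L

Below outfall 1: Q → 7190 L/s, C = (7090·29.00 + 100.0·728.0)/7190 = 38.72 mg/L.
Below outfall 2: Q → 7730 L/s, C = (7190·38.72 + 540.0·1490)/7730 = 140.1 mg/L.
Below outfall 3: Q → 8930 L/s, C = (7730·140.1 + 1200·2290)/8930 = 429.0 mg/L.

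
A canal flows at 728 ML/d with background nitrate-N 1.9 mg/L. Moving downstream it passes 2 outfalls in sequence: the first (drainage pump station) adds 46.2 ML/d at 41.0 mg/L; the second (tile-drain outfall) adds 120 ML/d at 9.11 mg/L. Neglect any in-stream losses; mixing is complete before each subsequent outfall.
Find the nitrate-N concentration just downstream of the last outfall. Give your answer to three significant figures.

Outfall 1: combined Q = 774.2 ML/d; C = (728.0·1.900 + 46.20·41.00)/774.2 = 4.233 mg/L.
Outfall 2: combined Q = 894.2 ML/d; C = (774.2·4.233 + 120.0·9.110)/894.2 = 4.888 mg/L.

4.89 mg/L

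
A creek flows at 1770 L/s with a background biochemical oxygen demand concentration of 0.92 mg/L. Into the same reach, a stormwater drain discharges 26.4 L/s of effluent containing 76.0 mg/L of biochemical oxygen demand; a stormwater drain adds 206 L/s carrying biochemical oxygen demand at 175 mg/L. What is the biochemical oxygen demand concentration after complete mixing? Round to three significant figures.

19.8 mg/L

Mixed concentration C = ΣQC/ΣQ = (1770·0.9200 + 26.40·76.00 + 206.0·175.0) / 2002 = 39680/2002 = 19.82 mg/L.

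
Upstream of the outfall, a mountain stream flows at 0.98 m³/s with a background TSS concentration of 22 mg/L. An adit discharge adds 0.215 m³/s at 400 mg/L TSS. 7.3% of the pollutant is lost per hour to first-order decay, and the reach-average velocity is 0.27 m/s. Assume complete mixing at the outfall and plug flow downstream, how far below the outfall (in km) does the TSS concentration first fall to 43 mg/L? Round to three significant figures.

9.47 km

Mass balance: C = (0.9800·22.00 + 0.2150·400.0) / 1.195 = 107.6/1.195 = 90.01 mg/L.
7.3%/h lost → k = −ln(1 − 0.073) = 0.07580 h⁻¹.
Set 90.01·exp(−k·t) = 43 → t = ln(90.01/43)/k = 35080 s = 9.745 h.
Distance = v·t = 0.27·35080 = 9472 m = 9.472 km.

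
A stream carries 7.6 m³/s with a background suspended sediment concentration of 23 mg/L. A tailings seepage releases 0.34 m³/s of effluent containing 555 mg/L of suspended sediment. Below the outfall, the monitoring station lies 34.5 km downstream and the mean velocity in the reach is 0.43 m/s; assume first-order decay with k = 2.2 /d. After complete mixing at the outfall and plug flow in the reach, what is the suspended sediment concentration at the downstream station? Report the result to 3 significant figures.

5.94 mg/L

Flow-weighted average: C = (7.600·23.00 + 0.3400·555.0) / 7.940 = 363.5/7.940 = 45.78 mg/L.
Travel time t = 34.5·1000 / 0.43 = 80230 s = 22.29 h.
Applying C = C₀e^(−kt): 45.78 × 0.1296 = 5.935 mg/L.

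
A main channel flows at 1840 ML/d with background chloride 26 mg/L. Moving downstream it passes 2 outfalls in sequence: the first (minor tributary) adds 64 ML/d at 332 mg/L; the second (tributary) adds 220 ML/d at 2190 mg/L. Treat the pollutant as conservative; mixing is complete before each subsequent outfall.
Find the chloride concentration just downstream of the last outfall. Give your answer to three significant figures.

259 mg/L

Outfall 1: combined Q = 1904 ML/d; C = (1840·26.00 + 64.00·332.0)/1904 = 36.29 mg/L.
Outfall 2: combined Q = 2124 ML/d; C = (1904·36.29 + 220.0·2190)/2124 = 259.4 mg/L.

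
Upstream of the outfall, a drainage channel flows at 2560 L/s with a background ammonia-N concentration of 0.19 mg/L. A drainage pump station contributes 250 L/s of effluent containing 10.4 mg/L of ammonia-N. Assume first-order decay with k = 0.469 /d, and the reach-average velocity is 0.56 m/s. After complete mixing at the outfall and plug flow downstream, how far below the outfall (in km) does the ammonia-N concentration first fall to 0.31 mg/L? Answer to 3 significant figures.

131 km

Mass balance: C = (2560·0.1900 + 250.0·10.40) / 2810 = 3086/2810 = 1.098 mg/L.
Set 1.098·exp(−k·t) = 0.31 → t = ln(1.098/0.31)/k = 233000 s = 64.73 h.
Distance = v·t = 0.56·233000 = 130500 m = 130.5 km.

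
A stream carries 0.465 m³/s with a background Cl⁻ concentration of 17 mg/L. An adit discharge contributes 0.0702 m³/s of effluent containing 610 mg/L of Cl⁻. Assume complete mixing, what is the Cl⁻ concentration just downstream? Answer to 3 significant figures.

94.8 mg/L

After mixing, C = (0.4650·17.00 + 0.07020·610.0) / 0.5352 = 50.73/0.5352 = 94.78 mg/L.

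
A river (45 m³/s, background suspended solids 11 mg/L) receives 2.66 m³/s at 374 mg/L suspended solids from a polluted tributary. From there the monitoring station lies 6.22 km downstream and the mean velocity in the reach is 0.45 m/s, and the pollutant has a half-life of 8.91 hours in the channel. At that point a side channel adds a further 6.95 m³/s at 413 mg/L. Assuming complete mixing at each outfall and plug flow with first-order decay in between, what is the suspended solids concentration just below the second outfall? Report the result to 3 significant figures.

After mixing, C = (45.00·11.00 + 2.660·374.0) / 47.66 = 1490/47.66 = 31.26 mg/L; combined flow 47.66 m³/s.
Travel time t = 6.22·1000 / 0.45 = 13820 s = 3.840 h.
Half-life 8.91 h → k = ln 2 / 8.91 = 0.07779 h⁻¹ = 1.867 d⁻¹.
Applying C = C₀e^(−kt): 31.26 × 0.7418 = 23.19 mg/L.
Second outfall: C = (47.66·23.19 + 6.950·413.0)/54.61 = 72.80 mg/L.

72.8 mg/L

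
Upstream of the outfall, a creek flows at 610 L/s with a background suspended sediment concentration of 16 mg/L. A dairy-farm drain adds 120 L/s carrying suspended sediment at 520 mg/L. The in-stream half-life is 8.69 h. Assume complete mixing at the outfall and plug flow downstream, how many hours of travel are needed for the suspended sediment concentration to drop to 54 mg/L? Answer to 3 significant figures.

Conservation of mass: C = (610.0·16.00 + 120.0·520.0) / 730.0 = 72160/730.0 = 98.85 mg/L.
Half-life 8.69 h → k = ln 2 / 8.69 = 0.07976 h⁻¹ = 1.914 d⁻¹.
98.85·exp(−k·t) = 54 → t = ln(98.85/54)/k = 27290 s = 7.580 h.

7.58 h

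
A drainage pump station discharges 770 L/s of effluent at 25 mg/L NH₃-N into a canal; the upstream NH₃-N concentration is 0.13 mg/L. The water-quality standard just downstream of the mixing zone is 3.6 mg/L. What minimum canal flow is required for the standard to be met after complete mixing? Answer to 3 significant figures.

4750 L/s

Set C_mix = 3.6: (Q·0.1300 + 770.0·25.00) / (Q + 770.0) = 3.6
→ Q = 770.0·(25.00 − 3.6)/(3.6 − 0.1300) = 4749 L/s.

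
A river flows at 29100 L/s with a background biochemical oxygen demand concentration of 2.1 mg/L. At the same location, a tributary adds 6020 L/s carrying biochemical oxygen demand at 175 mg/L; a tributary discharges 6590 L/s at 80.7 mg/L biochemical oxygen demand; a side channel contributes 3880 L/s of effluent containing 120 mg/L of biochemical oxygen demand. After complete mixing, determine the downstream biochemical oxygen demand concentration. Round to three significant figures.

46.3 mg/L

Mixed concentration C = ΣQC/ΣQ = (29100·2.100 + 6020·175.0 + 6590·80.70 + 3880·120.0) / 45590 = 2112000/45590 = 46.33 mg/L.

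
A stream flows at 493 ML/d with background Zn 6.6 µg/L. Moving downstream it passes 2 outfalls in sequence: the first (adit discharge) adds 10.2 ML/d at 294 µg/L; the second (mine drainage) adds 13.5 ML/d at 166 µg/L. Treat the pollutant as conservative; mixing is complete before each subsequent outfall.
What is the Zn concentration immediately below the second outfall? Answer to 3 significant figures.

Outfall 1: combined Q = 503.2 ML/d; C = (493.0·6.600 + 10.20·294.0)/503.2 = 12.43 µg/L.
Outfall 2: combined Q = 516.7 ML/d; C = (503.2·12.43 + 13.50·166.0)/516.7 = 16.44 µg/L.

16.4 µg/L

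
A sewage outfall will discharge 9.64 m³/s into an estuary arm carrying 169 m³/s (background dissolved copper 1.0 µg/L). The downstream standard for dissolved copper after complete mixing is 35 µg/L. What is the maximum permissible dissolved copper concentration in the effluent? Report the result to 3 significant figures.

631 µg/L

At the limit, (Qr·Cr + Qe·Cₑ)/(Qr + Qe) = 35:
Cₑ = (178.6·35 − 169.0·1.000) / 9.640 = 631.1 µg/L.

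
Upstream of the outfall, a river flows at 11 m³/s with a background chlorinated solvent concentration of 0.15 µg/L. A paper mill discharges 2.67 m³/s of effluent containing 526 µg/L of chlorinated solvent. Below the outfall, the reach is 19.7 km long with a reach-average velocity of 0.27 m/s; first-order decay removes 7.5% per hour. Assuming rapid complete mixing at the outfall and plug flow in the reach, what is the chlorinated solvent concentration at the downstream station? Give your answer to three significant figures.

After mixing, C = (11.00·0.1500 + 2.670·526.0) / 13.67 = 1406/13.67 = 102.9 µg/L.
Travel time t = 19.7·1000 / 0.27 = 72960 s = 20.27 h.
7.5%/h lost → k = −ln(1 − 0.075) = 0.07796 h⁻¹.
Decay over the reach: 102.9·exp(−kt) = 102.9·0.2060 = 21.18 µg/L.

21.2 µg/L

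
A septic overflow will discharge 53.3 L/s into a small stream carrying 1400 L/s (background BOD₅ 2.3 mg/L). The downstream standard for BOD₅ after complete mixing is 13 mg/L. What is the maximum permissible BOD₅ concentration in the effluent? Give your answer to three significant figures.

At the limit, (Qr·Cr + Qe·Cₑ)/(Qr + Qe) = 13:
Cₑ = (1453·13 − 1400·2.300) / 53.30 = 294.1 mg/L.

294 mg/L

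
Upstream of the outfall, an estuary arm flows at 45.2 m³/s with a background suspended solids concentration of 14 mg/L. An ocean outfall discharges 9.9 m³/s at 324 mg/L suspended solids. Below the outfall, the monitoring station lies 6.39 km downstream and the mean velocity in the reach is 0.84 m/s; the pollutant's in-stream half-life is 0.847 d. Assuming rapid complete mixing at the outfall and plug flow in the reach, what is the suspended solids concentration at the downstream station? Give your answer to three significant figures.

64.9 mg/L

Mass balance: C = (45.20·14.00 + 9.900·324.0) / 55.10 = 3840/55.10 = 69.70 mg/L.
Travel time t = 6.39·1000 / 0.84 = 7607 s = 2.113 h.
Half-life 0.847 d → k = ln 2 / 0.847 = 0.8184 d⁻¹.
Decay over the reach: 69.70·exp(−kt) = 69.70·0.9305 = 64.85 mg/L.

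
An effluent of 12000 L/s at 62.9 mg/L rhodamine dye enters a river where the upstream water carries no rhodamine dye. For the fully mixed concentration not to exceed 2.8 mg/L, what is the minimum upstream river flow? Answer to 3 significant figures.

258000 L/s

Set C_mix = 2.8: (Q·0 + 12000·62.90) / (Q + 12000) = 2.8
→ Q = 12000·(62.90 − 2.8)/(2.8 − 0) = 257600 L/s.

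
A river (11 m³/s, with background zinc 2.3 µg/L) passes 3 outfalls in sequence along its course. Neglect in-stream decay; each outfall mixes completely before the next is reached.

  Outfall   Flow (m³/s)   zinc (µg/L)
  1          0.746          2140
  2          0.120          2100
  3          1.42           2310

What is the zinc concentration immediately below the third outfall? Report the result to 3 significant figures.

Outfall 1: combined Q = 11.75 m³/s; C = (11.00·2.300 + 0.7460·2140)/11.75 = 138.1 µg/L.
Outfall 2: combined Q = 11.87 m³/s; C = (11.75·138.1 + 0.1200·2100)/11.87 = 157.9 µg/L.
Outfall 3: combined Q = 13.29 m³/s; C = (11.87·157.9 + 1.420·2310)/13.29 = 387.9 µg/L.

388 µg/L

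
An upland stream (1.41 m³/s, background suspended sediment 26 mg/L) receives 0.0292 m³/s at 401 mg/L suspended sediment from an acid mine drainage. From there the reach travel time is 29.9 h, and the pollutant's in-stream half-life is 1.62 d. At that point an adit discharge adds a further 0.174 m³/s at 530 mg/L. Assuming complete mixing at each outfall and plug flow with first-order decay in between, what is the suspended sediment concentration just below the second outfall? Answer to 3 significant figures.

74.8 mg/L

Conservation of mass: C = (1.410·26.00 + 0.02920·401.0) / 1.439 = 48.37/1.439 = 33.61 mg/L; combined flow 1.439 m³/s.
Half-life 1.62 d → k = ln 2 / 1.62 = 0.4279 d⁻¹.
After decay, C = 33.61 × e^(−kt) = 33.61 × 0.5868 = 19.72 mg/L.
Second outfall: C = (1.439·19.72 + 0.1740·530.0)/1.613 = 74.76 mg/L.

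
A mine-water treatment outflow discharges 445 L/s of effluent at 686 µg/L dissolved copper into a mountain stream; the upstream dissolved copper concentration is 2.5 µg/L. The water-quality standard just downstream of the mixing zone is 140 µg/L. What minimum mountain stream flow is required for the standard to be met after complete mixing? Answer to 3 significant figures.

1770 L/s

Set C_mix = 140: (Q·2.500 + 445.0·686.0) / (Q + 445.0) = 140
→ Q = 445.0·(686.0 − 140)/(140 − 2.500) = 1767 L/s.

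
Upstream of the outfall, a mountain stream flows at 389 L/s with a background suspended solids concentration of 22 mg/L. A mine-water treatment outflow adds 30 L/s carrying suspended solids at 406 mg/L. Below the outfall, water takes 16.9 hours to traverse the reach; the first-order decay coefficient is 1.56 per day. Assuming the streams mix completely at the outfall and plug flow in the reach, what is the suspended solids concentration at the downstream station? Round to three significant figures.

16.5 mg/L

Mass balance: C = (389.0·22.00 + 30.00·406.0) / 419.0 = 20740/419.0 = 49.49 mg/L.
After decay, C = 49.49 × e^(−kt) = 49.49 × 0.3334 = 16.50 mg/L.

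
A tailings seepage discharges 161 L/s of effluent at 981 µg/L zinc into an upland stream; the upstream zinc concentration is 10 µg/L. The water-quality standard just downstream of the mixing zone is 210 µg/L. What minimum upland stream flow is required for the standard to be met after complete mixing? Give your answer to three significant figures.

621 L/s

Set C_mix = 210: (Q·10.00 + 161.0·981.0) / (Q + 161.0) = 210
→ Q = 161.0·(981.0 − 210)/(210 − 10.00) = 620.7 L/s.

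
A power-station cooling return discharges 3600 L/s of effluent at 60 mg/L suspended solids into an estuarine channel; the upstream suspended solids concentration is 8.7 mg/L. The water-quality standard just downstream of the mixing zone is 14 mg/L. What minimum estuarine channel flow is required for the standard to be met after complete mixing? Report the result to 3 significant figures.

31200 L/s

Set C_mix = 14: (Q·8.700 + 3600·60.00) / (Q + 3600) = 14
→ Q = 3600·(60.00 − 14)/(14 − 8.700) = 31250 L/s.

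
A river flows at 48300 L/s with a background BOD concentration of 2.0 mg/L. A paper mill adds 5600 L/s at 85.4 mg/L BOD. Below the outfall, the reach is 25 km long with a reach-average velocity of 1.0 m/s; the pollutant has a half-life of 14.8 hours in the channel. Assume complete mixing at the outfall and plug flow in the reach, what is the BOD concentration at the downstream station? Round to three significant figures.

Mixed concentration C = ΣQC/ΣQ = (48300·2.000 + 5600·85.40) / 53900 = 574800/53900 = 10.66 mg/L.
Travel time t = 25·1000 / 1.0 = 25000 s = 6.944 h.
Half-life 14.8 h → k = ln 2 / 14.8 = 0.04683 h⁻¹ = 1.124 d⁻¹.
Decay over the reach: 10.66·exp(−kt) = 10.66·0.7224 = 7.704 mg/L.

7.70 mg/L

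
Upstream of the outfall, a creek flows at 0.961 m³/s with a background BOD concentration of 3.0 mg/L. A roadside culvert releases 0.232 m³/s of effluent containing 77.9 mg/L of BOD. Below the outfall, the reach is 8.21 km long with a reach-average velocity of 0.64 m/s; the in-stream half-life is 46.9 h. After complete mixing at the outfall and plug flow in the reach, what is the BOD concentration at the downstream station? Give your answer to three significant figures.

16.7 mg/L

Conservation of mass: C = (0.9610·3.000 + 0.2320·77.90) / 1.193 = 20.96/1.193 = 17.57 mg/L.
Travel time t = 8.21·1000 / 0.64 = 12830 s = 3.563 h.
Half-life 46.9 h → k = ln 2 / 46.9 = 0.01478 h⁻¹ = 0.3547 d⁻¹.
After decay, C = 17.57 × e^(−kt) = 17.57 × 0.9487 = 16.66 mg/L.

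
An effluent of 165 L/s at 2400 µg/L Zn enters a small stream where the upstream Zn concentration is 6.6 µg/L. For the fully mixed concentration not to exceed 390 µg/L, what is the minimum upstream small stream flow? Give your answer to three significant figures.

865 L/s

Set C_mix = 390: (Q·6.600 + 165.0·2400) / (Q + 165.0) = 390
→ Q = 165.0·(2400 − 390)/(390 − 6.600) = 865.0 L/s.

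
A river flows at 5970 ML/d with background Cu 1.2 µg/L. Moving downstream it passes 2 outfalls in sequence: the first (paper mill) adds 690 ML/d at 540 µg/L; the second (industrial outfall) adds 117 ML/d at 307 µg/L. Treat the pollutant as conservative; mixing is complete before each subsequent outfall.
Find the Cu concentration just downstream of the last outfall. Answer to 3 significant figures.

Below outfall 1: Q → 6660 ML/d, C = (5970·1.200 + 690.0·540.0)/6660 = 57.02 µg/L.
Below outfall 2: Q → 6777 ML/d, C = (6660·57.02 + 117.0·307.0)/6777 = 61.34 µg/L.

61.3 µg/L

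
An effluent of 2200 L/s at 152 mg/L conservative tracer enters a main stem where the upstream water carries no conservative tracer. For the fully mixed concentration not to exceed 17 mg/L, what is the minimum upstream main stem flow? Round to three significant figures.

17500 L/s

Set C_mix = 17: (Q·0 + 2200·152.0) / (Q + 2200) = 17
→ Q = 2200·(152.0 − 17)/(17 − 0) = 17470 L/s.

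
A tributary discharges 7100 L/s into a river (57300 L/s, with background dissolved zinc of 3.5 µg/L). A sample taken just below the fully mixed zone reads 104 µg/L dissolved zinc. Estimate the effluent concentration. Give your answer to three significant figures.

Mass balance: 57300·3.500 + 7100·Cₑ = 64400·104.0
→ Cₑ = (64400·104.0 − 57300·3.500) / 7100 = 915.1 µg/L.

915 µg/L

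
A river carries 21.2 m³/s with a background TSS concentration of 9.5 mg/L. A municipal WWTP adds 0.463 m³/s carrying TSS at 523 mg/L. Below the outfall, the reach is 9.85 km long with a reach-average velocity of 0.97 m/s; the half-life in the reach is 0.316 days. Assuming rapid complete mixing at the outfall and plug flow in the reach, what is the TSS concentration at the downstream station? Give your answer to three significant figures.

After mixing, C = (21.20·9.500 + 0.4630·523.0) / 21.66 = 443.5/21.66 = 20.47 mg/L.
Travel time t = 9.85·1000 / 0.97 = 10150 s = 2.821 h.
Half-life 0.316 d → k = ln 2 / 0.316 = 2.194 d⁻¹.
After decay, C = 20.47 × e^(−kt) = 20.47 × 0.7727 = 15.82 mg/L.

15.8 mg/L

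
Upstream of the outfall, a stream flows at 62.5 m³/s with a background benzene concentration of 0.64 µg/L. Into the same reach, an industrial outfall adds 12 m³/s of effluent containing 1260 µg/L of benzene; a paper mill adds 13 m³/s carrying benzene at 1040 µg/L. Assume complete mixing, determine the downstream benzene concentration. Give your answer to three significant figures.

Mass balance: C = (62.50·0.6400 + 12.00·1260 + 13.00·1040) / 87.50 = 28680/87.50 = 327.8 µg/L.

328 µg/L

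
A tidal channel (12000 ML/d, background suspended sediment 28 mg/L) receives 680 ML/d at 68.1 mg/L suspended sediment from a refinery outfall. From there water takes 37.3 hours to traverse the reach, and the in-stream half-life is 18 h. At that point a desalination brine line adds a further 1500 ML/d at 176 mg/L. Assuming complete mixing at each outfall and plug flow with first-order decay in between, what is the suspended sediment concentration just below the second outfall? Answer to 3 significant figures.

25.0 mg/L

Mixed concentration C = ΣQC/ΣQ = (12000·28.00 + 680.0·68.10) / 12680 = 382300/12680 = 30.15 mg/L; combined flow 12680 ML/d.
Half-life 18 h → k = ln 2 / 18 = 0.03851 h⁻¹ = 0.9242 d⁻¹.
Applying C = C₀e^(−kt): 30.15 × 0.2378 = 7.170 mg/L.
Second outfall: C = (12680·7.170 + 1500·176.0)/14180 = 25.03 mg/L.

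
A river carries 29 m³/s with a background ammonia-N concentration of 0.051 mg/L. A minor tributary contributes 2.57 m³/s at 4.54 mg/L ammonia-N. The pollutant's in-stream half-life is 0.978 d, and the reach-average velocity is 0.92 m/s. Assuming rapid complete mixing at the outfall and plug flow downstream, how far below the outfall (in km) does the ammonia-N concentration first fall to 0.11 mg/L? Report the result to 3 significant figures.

Mass balance: C = (29.00·0.05100 + 2.570·4.540) / 31.57 = 13.15/31.57 = 0.4164 mg/L.
Half-life 0.978 d → k = ln 2 / 0.978 = 0.7087 d⁻¹.
Set 0.4164·exp(−k·t) = 0.11 → t = ln(0.4164/0.11)/k = 162300 s = 45.08 h.
Distance = v·t = 0.92·162300 = 149300 m = 149.3 km.

149 km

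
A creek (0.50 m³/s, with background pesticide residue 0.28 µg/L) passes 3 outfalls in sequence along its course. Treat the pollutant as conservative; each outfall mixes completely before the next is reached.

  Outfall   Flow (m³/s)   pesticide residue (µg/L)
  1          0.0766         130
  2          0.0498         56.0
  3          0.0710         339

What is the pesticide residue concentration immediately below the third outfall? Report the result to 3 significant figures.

Outfall 1: combined Q = 0.5766 m³/s; C = (0.5000·0.2800 + 0.07660·130.0)/0.5766 = 17.51 µg/L.
Outfall 2: combined Q = 0.6264 m³/s; C = (0.5766·17.51 + 0.04980·56.00)/0.6264 = 20.57 µg/L.
Outfall 3: combined Q = 0.6974 m³/s; C = (0.6264·20.57 + 0.07100·339.0)/0.6974 = 52.99 µg/L.

53.0 µg/L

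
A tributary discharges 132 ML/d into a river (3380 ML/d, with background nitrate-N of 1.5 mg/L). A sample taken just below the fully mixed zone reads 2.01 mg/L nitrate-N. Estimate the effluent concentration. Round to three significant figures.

Mass balance: 3380·1.500 + 132.0·Cₑ = 3512·2.010
→ Cₑ = (3512·2.010 − 3380·1.500) / 132.0 = 15.07 mg/L.

15.1 mg/L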